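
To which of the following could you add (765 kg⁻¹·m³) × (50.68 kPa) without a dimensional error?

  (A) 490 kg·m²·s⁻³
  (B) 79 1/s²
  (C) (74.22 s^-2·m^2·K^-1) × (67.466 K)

Reference: [kg⁻¹·m³] · [kg·m⁻¹·s⁻²] = m²·s⁻².
Each option:
  (A) kg·m²·s⁻³
  (B) s⁻²
  (C) [m²·s⁻²·K⁻¹] · [K] = m²·s⁻²  ← same
Only (C) matches m²·s⁻².

(C)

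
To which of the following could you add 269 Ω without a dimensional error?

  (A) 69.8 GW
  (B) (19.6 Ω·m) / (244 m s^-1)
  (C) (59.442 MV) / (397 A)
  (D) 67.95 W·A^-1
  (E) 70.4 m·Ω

(C)

Reference: Ω = V·A⁻¹ = kg·m²·s⁻³·A⁻².
Each option:
  (A) W = J·s⁻¹ = kg·m²·s⁻³
  (B) [kg·m³·s⁻³·A⁻²] / [m·s⁻¹] = kg·m²·s⁻²·A⁻²
  (C) [kg·m²·s⁻³·A⁻¹] / [A] = kg·m²·s⁻³·A⁻²  ← same
  (D) W·A⁻¹ = J·s⁻¹·A⁻¹ = kg·m²·s⁻³·A⁻¹
  (E) Ω·m = V·A⁻¹·m = kg·m³·s⁻³·A⁻²
Only (C) matches kg·m²·s⁻³·A⁻².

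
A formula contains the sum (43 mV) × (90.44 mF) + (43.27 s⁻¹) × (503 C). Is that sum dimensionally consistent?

In SI base units:
  (43 mV) × (90.44 mF):  [kg·m²·s⁻³·A⁻¹] · [kg⁻¹·m⁻²·s⁴·A²] = s·A
  (43.27 s⁻¹) × (503 C):  [s⁻¹] · [s·A] = A
s·A ≠ A, so they cannot be added.

No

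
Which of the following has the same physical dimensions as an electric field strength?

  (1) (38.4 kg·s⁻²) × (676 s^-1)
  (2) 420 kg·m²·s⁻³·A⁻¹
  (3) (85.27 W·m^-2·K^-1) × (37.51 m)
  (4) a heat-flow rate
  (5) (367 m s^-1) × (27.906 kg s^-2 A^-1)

Reference: [electric field strength] = kg·m·s⁻³·A⁻¹.
Each option:
  (1) [kg·s⁻²] · [s⁻¹] = kg·s⁻³
  (2) kg·m²·s⁻³·A⁻¹
  (3) [kg·s⁻³·K⁻¹] · [m] = kg·m·s⁻³·K⁻¹
  (4) [heat-flow rate] = kg·m²·s⁻³
  (5) [m·s⁻¹] · [kg·s⁻²·A⁻¹] = kg·m·s⁻³·A⁻¹  ← same
Only (5) matches kg·m·s⁻³·A⁻¹.

(5)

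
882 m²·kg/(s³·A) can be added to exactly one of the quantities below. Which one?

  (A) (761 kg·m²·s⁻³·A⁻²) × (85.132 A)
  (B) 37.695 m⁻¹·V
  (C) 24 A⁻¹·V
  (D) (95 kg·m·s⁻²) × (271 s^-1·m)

Reference: kg·m²·s⁻³·A⁻¹.
Each option:
  (A) [kg·m²·s⁻³·A⁻²] · [A] = kg·m²·s⁻³·A⁻¹  ← same
  (B) V·m⁻¹ = J·C⁻¹·m⁻¹ = kg·m·s⁻³·A⁻¹
  (C) V·A⁻¹ = J·C⁻¹·A⁻¹ = kg·m²·s⁻³·A⁻²
  (D) [kg·m·s⁻²] · [m·s⁻¹] = kg·m²·s⁻³
Only (A) matches kg·m²·s⁻³·A⁻¹.

(A)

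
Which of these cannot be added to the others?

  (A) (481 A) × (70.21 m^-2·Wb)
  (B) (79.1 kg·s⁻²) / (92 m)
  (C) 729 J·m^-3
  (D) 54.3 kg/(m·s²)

(A)

In SI base units:
  (A) [A] · [kg·s⁻²·A⁻¹] = kg·s⁻²
  (B) [kg·s⁻²] / [m] = kg·m⁻¹·s⁻²
  (C) J·m⁻³ = N·m·m⁻³ = kg·m⁻¹·s⁻²
  (D) kg·m⁻¹·s⁻²
All reduce to kg·m⁻¹·s⁻² except (A), which is kg·s⁻².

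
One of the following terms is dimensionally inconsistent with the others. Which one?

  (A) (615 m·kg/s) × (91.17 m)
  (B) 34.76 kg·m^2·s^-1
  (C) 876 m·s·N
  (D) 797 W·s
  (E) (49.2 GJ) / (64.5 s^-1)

(D)

In SI base units:
  (A) [kg·m·s⁻¹] · [m] = kg·m²·s⁻¹
  (B) kg·m²·s⁻¹
  (C) N·m·s = kg·m·s⁻²·m·s = kg·m²·s⁻¹
  (D) W·s = J·s⁻¹·s = kg·m²·s⁻²
  (E) [kg·m²·s⁻²] / [s⁻¹] = kg·m²·s⁻¹
All reduce to kg·m²·s⁻¹ except (D), which is kg·m²·s⁻².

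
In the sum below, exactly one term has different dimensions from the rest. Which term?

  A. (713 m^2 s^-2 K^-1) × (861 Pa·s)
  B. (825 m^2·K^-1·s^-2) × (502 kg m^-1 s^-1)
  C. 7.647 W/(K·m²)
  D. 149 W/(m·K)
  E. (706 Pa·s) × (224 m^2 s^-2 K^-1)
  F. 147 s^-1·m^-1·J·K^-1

C.

Work out the base dimensions of each:
  A. [m²·s⁻²·K⁻¹] · [kg·m⁻¹·s⁻¹] = kg·m·s⁻³·K⁻¹
  B. [m²·s⁻²·K⁻¹] · [kg·m⁻¹·s⁻¹] = kg·m·s⁻³·K⁻¹
  C. W·m⁻²·K⁻¹ = J·s⁻¹·m⁻²·K⁻¹ = kg·s⁻³·K⁻¹
  D. W·m⁻¹·K⁻¹ = J·s⁻¹·m⁻¹·K⁻¹ = kg·m·s⁻³·K⁻¹
  E. [kg·m⁻¹·s⁻¹] · [m²·s⁻²·K⁻¹] = kg·m·s⁻³·K⁻¹
  F. J·s⁻¹·m⁻¹·K⁻¹ = N·m·s⁻¹·m⁻¹·K⁻¹ = kg·m·s⁻³·K⁻¹
All reduce to kg·m·s⁻³·K⁻¹ except C., which is kg·s⁻³·K⁻¹.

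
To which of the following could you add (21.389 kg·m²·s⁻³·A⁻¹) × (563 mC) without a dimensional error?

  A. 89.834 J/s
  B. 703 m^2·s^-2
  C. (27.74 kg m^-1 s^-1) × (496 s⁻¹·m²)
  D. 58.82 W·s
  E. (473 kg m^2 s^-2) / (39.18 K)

D.

Reference: [kg·m²·s⁻³·A⁻¹] · [s·A] = kg·m²·s⁻².
Each option:
  A. J·s⁻¹ = N·m·s⁻¹ = kg·m²·s⁻³
  B. m²·s⁻²
  C. [kg·m⁻¹·s⁻¹] · [m²·s⁻¹] = kg·m·s⁻²
  D. W·s = J·s⁻¹·s = kg·m²·s⁻²  ← same
  E. [kg·m²·s⁻²] / [K] = kg·m²·s⁻²·K⁻¹
Only D. matches kg·m²·s⁻².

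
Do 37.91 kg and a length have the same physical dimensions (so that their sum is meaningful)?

No

Reduce each to base SI dimensions:
  37.91 kg:  kg
  a length:  [length] = m
kg ≠ m, so they cannot be added.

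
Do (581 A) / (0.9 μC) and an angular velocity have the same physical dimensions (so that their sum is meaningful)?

Yes

Reduce each to base SI dimensions:
  (581 A) / (0.9 μC):  [A] / [s·A] = s⁻¹
  an angular velocity:  [angular velocity] = s⁻¹
Both are s⁻¹, so they have the same dimensions and can be added.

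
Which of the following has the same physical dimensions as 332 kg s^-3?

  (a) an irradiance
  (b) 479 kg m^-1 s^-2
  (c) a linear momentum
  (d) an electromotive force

Reference: kg·s⁻³.
Each option:
  (a) [irradiance] = kg·s⁻³  ← same
  (b) kg·m⁻¹·s⁻²
  (c) [linear momentum] = kg·m·s⁻¹
  (d) [electromotive force] = kg·m²·s⁻³·A⁻¹
Only (a) matches kg·s⁻³.

(a)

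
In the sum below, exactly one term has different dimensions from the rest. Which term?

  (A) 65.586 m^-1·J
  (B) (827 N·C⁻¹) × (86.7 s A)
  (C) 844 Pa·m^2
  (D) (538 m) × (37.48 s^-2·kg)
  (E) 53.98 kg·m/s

(E)

Reduce each to base SI dimensions:
  (A) J·m⁻¹ = N·m·m⁻¹ = kg·m·s⁻²
  (B) [kg·m·s⁻³·A⁻¹] · [s·A] = kg·m·s⁻²
  (C) Pa·m² = N·m⁻²·m² = kg·m·s⁻²
  (D) [m] · [kg·s⁻²] = kg·m·s⁻²
  (E) kg·m·s⁻¹
All reduce to kg·m·s⁻² except (E), which is kg·m·s⁻¹.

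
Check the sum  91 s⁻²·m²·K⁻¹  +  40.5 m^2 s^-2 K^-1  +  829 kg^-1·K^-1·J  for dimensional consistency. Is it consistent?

Work out the base dimensions of each:
  91 s⁻²·m²·K⁻¹:  m²·s⁻²·K⁻¹
  40.5 m^2 s^-2 K^-1:  m²·s⁻²·K⁻¹
  829 kg^-1·K^-1·J:  J·kg⁻¹·K⁻¹ = N·m·kg⁻¹·K⁻¹ = m²·s⁻²·K⁻¹
Every term reduces to m²·s⁻²·K⁻¹.

Yes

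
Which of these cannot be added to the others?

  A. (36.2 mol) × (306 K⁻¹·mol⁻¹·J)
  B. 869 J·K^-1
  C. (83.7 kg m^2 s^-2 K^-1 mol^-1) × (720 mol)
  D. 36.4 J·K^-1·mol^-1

Work out the base dimensions of each:
  A. [mol] · [kg·m²·s⁻²·K⁻¹·mol⁻¹] = kg·m²·s⁻²·K⁻¹
  B. J·K⁻¹ = N·m·K⁻¹ = kg·m²·s⁻²·K⁻¹
  C. [kg·m²·s⁻²·K⁻¹·mol⁻¹] · [mol] = kg·m²·s⁻²·K⁻¹
  D. J·mol⁻¹·K⁻¹ = N·m·mol⁻¹·K⁻¹ = kg·m²·s⁻²·K⁻¹·mol⁻¹
All reduce to kg·m²·s⁻²·K⁻¹ except D., which is kg·m²·s⁻²·K⁻¹·mol⁻¹.

D.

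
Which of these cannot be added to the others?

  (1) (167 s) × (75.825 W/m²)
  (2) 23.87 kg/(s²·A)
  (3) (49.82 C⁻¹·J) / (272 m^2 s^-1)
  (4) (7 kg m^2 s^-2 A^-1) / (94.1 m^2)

Reduce each to base SI dimensions:
  (1) [s] · [kg·s⁻³] = kg·s⁻²
  (2) kg·s⁻²·A⁻¹
  (3) [kg·m²·s⁻³·A⁻¹] / [m²·s⁻¹] = kg·s⁻²·A⁻¹
  (4) [kg·m²·s⁻²·A⁻¹] / [m²] = kg·s⁻²·A⁻¹
All reduce to kg·s⁻²·A⁻¹ except (1), which is kg·s⁻².

(1)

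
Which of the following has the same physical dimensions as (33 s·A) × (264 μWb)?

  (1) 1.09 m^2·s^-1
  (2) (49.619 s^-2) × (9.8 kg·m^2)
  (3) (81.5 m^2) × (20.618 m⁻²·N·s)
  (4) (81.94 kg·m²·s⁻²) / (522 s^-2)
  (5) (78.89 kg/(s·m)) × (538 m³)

Reference: [s·A] · [kg·m²·s⁻²·A⁻¹] = kg·m²·s⁻¹.
Each option:
  (1) m²·s⁻¹
  (2) [s⁻²] · [kg·m²] = kg·m²·s⁻²
  (3) [m²] · [kg·m⁻¹·s⁻¹] = kg·m·s⁻¹
  (4) [kg·m²·s⁻²] / [s⁻²] = kg·m²
  (5) [kg·m⁻¹·s⁻¹] · [m³] = kg·m²·s⁻¹  ← same
Only (5) matches kg·m²·s⁻¹.

(5)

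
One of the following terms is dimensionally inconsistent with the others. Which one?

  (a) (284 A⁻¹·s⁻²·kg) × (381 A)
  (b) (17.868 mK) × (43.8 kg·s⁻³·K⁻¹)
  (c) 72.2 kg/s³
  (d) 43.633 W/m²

(a)

Expand each in SI base units:
  (a) [kg·s⁻²·A⁻¹] · [A] = kg·s⁻²
  (b) [K] · [kg·s⁻³·K⁻¹] = kg·s⁻³
  (c) kg·s⁻³
  (d) W·m⁻² = J·s⁻¹·m⁻² = kg·s⁻³
All reduce to kg·s⁻³ except (a), which is kg·s⁻².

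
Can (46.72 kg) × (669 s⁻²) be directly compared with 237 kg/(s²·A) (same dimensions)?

No

Work out the base dimensions of each:
  (46.72 kg) × (669 s⁻²):  [kg] · [s⁻²] = kg·s⁻²
  237 kg/(s²·A):  kg·s⁻²·A⁻¹
kg·s⁻² ≠ kg·s⁻²·A⁻¹, so they cannot be added.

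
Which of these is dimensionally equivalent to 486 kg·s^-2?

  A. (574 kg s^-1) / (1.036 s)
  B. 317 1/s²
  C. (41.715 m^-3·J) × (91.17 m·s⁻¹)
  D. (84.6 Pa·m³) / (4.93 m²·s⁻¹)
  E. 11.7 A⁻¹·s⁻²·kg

Reference: kg·s⁻².
Each option:
  A. [kg·s⁻¹] / [s] = kg·s⁻²  ← same
  B. s⁻²
  C. [kg·m⁻¹·s⁻²] · [m·s⁻¹] = kg·s⁻³
  D. [kg·m²·s⁻²] / [m²·s⁻¹] = kg·s⁻¹
  E. kg·s⁻²·A⁻¹
Only A. matches kg·s⁻².

A.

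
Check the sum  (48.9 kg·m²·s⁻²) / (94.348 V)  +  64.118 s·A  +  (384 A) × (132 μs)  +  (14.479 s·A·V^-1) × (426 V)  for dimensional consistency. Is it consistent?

Expand each in SI base units:
  (48.9 kg·m²·s⁻²) / (94.348 V):  [kg·m²·s⁻²] / [kg·m²·s⁻³·A⁻¹] = s·A
  64.118 s·A:  A·s = s·A
  (384 A) × (132 μs):  [A] · [s] = s·A
  (14.479 s·A·V^-1) × (426 V):  [kg⁻¹·m⁻²·s⁴·A²] · [kg·m²·s⁻³·A⁻¹] = s·A
Every term reduces to s·A.

Yes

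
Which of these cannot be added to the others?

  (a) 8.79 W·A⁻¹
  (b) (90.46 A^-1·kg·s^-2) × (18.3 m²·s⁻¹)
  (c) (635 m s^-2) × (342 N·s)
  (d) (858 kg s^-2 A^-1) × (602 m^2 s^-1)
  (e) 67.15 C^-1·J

(c)

In SI base units:
  (a) W·A⁻¹ = J·s⁻¹·A⁻¹ = kg·m²·s⁻³·A⁻¹
  (b) [kg·s⁻²·A⁻¹] · [m²·s⁻¹] = kg·m²·s⁻³·A⁻¹
  (c) [m·s⁻²] · [kg·m·s⁻¹] = kg·m²·s⁻³
  (d) [kg·s⁻²·A⁻¹] · [m²·s⁻¹] = kg·m²·s⁻³·A⁻¹
  (e) J·C⁻¹ = N·m·(s·A)⁻¹ = kg·m²·s⁻³·A⁻¹
All reduce to kg·m²·s⁻³·A⁻¹ except (c), which is kg·m²·s⁻³.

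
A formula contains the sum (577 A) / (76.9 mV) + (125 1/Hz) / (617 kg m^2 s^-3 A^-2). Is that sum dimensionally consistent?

In SI base units:
  (577 A) / (76.9 mV):  [A] / [kg·m²·s⁻³·A⁻¹] = kg⁻¹·m⁻²·s³·A²
  (125 1/Hz) / (617 kg m^2 s^-3 A^-2):  [s] / [kg·m²·s⁻³·A⁻²] = kg⁻¹·m⁻²·s⁴·A²
kg⁻¹·m⁻²·s³·A² ≠ kg⁻¹·m⁻²·s⁴·A², so they cannot be added.

No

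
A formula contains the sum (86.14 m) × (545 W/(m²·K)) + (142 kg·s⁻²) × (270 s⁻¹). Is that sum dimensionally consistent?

No

Work out the base dimensions of each:
  (86.14 m) × (545 W/(m²·K)):  [m] · [kg·s⁻³·K⁻¹] = kg·m·s⁻³·K⁻¹
  (142 kg·s⁻²) × (270 s⁻¹):  [kg·s⁻²] · [s⁻¹] = kg·s⁻³
kg·m·s⁻³·K⁻¹ ≠ kg·s⁻³, so they cannot be added.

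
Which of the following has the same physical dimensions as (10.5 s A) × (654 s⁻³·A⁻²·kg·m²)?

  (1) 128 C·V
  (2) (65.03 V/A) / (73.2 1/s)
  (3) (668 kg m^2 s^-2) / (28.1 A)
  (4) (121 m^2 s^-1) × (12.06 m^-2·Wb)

Reference: [s·A] · [kg·m²·s⁻³·A⁻²] = kg·m²·s⁻²·A⁻¹.
Each option:
  (1) C·V = s·A·J·C⁻¹ = kg·m²·s⁻²
  (2) [kg·m²·s⁻³·A⁻²] / [s⁻¹] = kg·m²·s⁻²·A⁻²
  (3) [kg·m²·s⁻²] / [A] = kg·m²·s⁻²·A⁻¹  ← same
  (4) [m²·s⁻¹] · [kg·s⁻²·A⁻¹] = kg·m²·s⁻³·A⁻¹
Only (3) matches kg·m²·s⁻²·A⁻¹.

(3)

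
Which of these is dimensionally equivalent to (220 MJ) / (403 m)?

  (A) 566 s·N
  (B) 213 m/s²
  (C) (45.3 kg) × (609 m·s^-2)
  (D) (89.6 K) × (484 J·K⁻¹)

(C)

Reference: [kg·m²·s⁻²] / [m] = kg·m·s⁻².
Each option:
  (A) N·s = kg·m·s⁻²·s = kg·m·s⁻¹
  (B) m·s⁻²
  (C) [kg] · [m·s⁻²] = kg·m·s⁻²  ← same
  (D) [K] · [kg·m²·s⁻²·K⁻¹] = kg·m²·s⁻²
Only (C) matches kg·m·s⁻².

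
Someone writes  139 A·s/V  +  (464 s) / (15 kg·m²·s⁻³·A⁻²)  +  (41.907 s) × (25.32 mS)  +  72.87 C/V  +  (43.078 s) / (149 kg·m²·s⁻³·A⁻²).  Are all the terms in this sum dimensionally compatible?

In SI base units:
  139 A·s/V:  A·s·V⁻¹ = A·s·(J·C⁻¹)⁻¹ = kg⁻¹·m⁻²·s⁴·A²
  (464 s) / (15 kg·m²·s⁻³·A⁻²):  [s] / [kg·m²·s⁻³·A⁻²] = kg⁻¹·m⁻²·s⁴·A²
  (41.907 s) × (25.32 mS):  [s] · [kg⁻¹·m⁻²·s³·A²] = kg⁻¹·m⁻²·s⁴·A²
  72.87 C/V:  C·V⁻¹ = s·A·(J·C⁻¹)⁻¹ = kg⁻¹·m⁻²·s⁴·A²
  (43.078 s) / (149 kg·m²·s⁻³·A⁻²):  [s] / [kg·m²·s⁻³·A⁻²] = kg⁻¹·m⁻²·s⁴·A²
Every term reduces to kg⁻¹·m⁻²·s⁴·A².

Yes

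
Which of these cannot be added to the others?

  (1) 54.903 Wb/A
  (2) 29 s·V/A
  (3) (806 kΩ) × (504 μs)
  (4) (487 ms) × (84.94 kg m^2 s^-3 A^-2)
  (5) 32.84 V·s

Reduce each to base SI dimensions:
  (1) Wb·A⁻¹ = V·s·A⁻¹ = kg·m²·s⁻²·A⁻²
  (2) V·s·A⁻¹ = J·C⁻¹·s·A⁻¹ = kg·m²·s⁻²·A⁻²
  (3) [kg·m²·s⁻³·A⁻²] · [s] = kg·m²·s⁻²·A⁻²
  (4) [s] · [kg·m²·s⁻³·A⁻²] = kg·m²·s⁻²·A⁻²
  (5) V·s = J·C⁻¹·s = kg·m²·s⁻²·A⁻¹
All reduce to kg·m²·s⁻²·A⁻² except (5), which is kg·m²·s⁻²·A⁻¹.

(5)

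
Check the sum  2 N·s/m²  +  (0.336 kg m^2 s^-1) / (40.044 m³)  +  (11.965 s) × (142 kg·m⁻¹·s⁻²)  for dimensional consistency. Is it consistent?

Work out the base dimensions of each:
  2 N·s/m²:  N·s·m⁻² = kg·m·s⁻²·s·m⁻² = kg·m⁻¹·s⁻¹
  (0.336 kg m^2 s^-1) / (40.044 m³):  [kg·m²·s⁻¹] / [m³] = kg·m⁻¹·s⁻¹
  (11.965 s) × (142 kg·m⁻¹·s⁻²):  [s] · [kg·m⁻¹·s⁻²] = kg·m⁻¹·s⁻¹
Every term reduces to kg·m⁻¹·s⁻¹.

Yes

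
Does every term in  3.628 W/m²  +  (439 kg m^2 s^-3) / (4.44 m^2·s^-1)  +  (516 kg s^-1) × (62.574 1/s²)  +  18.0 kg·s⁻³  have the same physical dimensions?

Dimensions:
  3.628 W/m²:  W·m⁻² = J·s⁻¹·m⁻² = kg·s⁻³
  (439 kg m^2 s^-3) / (4.44 m^2·s^-1):  [kg·m²·s⁻³] / [m²·s⁻¹] = kg·s⁻²
  (516 kg s^-1) × (62.574 1/s²):  [kg·s⁻¹] · [s⁻²] = kg·s⁻³
  18.0 kg·s⁻³:  kg·s⁻³
The terms do not share a single dimension (kg·s⁻² vs kg·s⁻³).

No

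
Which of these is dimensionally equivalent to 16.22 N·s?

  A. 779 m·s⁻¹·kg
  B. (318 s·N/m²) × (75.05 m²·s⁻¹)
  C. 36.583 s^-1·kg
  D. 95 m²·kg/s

A.

Reference: N·s = kg·m·s⁻²·s = kg·m·s⁻¹.
Each option:
  A. kg·m·s⁻¹  ← same
  B. [kg·m⁻¹·s⁻¹] · [m²·s⁻¹] = kg·m·s⁻²
  C. kg·s⁻¹
  D. kg·m²·s⁻¹
Only A. matches kg·m·s⁻¹.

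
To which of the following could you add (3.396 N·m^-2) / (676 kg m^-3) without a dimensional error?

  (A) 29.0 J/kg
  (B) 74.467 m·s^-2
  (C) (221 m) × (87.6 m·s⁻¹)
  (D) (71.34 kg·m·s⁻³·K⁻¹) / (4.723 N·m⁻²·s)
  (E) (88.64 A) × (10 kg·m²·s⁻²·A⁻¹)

(A)

Reference: [kg·m⁻¹·s⁻²] / [kg·m⁻³] = m²·s⁻².
Each option:
  (A) J·kg⁻¹ = N·m·kg⁻¹ = m²·s⁻²  ← same
  (B) m·s⁻²
  (C) [m] · [m·s⁻¹] = m²·s⁻¹
  (D) [kg·m·s⁻³·K⁻¹] / [kg·m⁻¹·s⁻¹] = m²·s⁻²·K⁻¹
  (E) [A] · [kg·m²·s⁻²·A⁻¹] = kg·m²·s⁻²
Only (A) matches m²·s⁻².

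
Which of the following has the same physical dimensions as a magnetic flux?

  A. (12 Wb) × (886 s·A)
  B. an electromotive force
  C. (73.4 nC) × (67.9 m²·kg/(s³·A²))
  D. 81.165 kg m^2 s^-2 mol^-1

Reference: [magnetic flux] = kg·m²·s⁻²·A⁻¹.
Each option:
  A. [kg·m²·s⁻²·A⁻¹] · [s·A] = kg·m²·s⁻¹
  B. [electromotive force] = kg·m²·s⁻³·A⁻¹
  C. [s·A] · [kg·m²·s⁻³·A⁻²] = kg·m²·s⁻²·A⁻¹  ← same
  D. kg·m²·s⁻²·mol⁻¹
Only C. matches kg·m²·s⁻²·A⁻¹.

C.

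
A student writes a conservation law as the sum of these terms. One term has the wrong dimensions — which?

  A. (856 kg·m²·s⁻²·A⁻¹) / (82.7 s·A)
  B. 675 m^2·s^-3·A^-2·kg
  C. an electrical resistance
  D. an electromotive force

D.

In SI base units:
  A. [kg·m²·s⁻²·A⁻¹] / [s·A] = kg·m²·s⁻³·A⁻²
  B. kg·m²·s⁻³·A⁻²
  C. [electrical resistance] = kg·m²·s⁻³·A⁻²
  D. [electromotive force] = kg·m²·s⁻³·A⁻¹
All reduce to kg·m²·s⁻³·A⁻² except D., which is kg·m²·s⁻³·A⁻¹.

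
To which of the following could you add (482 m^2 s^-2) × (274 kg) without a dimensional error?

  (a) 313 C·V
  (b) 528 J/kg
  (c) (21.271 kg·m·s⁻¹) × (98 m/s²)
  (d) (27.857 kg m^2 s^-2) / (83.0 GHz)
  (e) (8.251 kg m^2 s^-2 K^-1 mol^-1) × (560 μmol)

Reference: [m²·s⁻²] · [kg] = kg·m²·s⁻².
Each option:
  (a) C·V = s·A·J·C⁻¹ = kg·m²·s⁻²  ← same
  (b) J·kg⁻¹ = N·m·kg⁻¹ = m²·s⁻²
  (c) [kg·m·s⁻¹] · [m·s⁻²] = kg·m²·s⁻³
  (d) [kg·m²·s⁻²] / [s⁻¹] = kg·m²·s⁻¹
  (e) [kg·m²·s⁻²·K⁻¹·mol⁻¹] · [mol] = kg·m²·s⁻²·K⁻¹
Only (a) matches kg·m²·s⁻².

(a)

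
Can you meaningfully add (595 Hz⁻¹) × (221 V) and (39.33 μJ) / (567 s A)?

Expand each in SI base units:
  (595 Hz⁻¹) × (221 V):  [s] · [kg·m²·s⁻³·A⁻¹] = kg·m²·s⁻²·A⁻¹
  (39.33 μJ) / (567 s A):  [kg·m²·s⁻²] / [s·A] = kg·m²·s⁻³·A⁻¹
kg·m²·s⁻²·A⁻¹ ≠ kg·m²·s⁻³·A⁻¹, so they cannot be added.

No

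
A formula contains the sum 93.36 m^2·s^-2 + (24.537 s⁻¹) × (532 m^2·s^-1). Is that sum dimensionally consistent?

Work out the base dimensions of each:
  93.36 m^2·s^-2:  m²·s⁻²
  (24.537 s⁻¹) × (532 m^2·s^-1):  [s⁻¹] · [m²·s⁻¹] = m²·s⁻²
Both are m²·s⁻², so they have the same dimensions and can be added.

Yes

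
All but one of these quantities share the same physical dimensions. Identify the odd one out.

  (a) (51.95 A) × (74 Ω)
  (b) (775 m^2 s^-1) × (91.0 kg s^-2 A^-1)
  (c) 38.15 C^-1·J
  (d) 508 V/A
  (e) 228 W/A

(d)

In SI base units:
  (a) [A] · [kg·m²·s⁻³·A⁻²] = kg·m²·s⁻³·A⁻¹
  (b) [m²·s⁻¹] · [kg·s⁻²·A⁻¹] = kg·m²·s⁻³·A⁻¹
  (c) J·C⁻¹ = N·m·(s·A)⁻¹ = kg·m²·s⁻³·A⁻¹
  (d) V·A⁻¹ = J·C⁻¹·A⁻¹ = kg·m²·s⁻³·A⁻²
  (e) W·A⁻¹ = J·s⁻¹·A⁻¹ = kg·m²·s⁻³·A⁻¹
All reduce to kg·m²·s⁻³·A⁻¹ except (d), which is kg·m²·s⁻³·A⁻².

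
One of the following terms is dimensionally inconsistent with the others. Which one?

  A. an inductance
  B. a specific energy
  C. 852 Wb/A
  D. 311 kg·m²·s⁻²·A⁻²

Work out the base dimensions of each:
  A. [inductance] = kg·m²·s⁻²·A⁻²
  B. [specific energy] = m²·s⁻²
  C. Wb·A⁻¹ = V·s·A⁻¹ = kg·m²·s⁻²·A⁻²
  D. kg·m²·s⁻²·A⁻²
All reduce to kg·m²·s⁻²·A⁻² except B., which is m²·s⁻².

B.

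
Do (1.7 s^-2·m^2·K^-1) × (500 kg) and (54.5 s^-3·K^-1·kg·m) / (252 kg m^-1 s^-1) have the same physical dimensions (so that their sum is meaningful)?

No

Reduce each to base SI dimensions:
  (1.7 s^-2·m^2·K^-1) × (500 kg):  [m²·s⁻²·K⁻¹] · [kg] = kg·m²·s⁻²·K⁻¹
  (54.5 s^-3·K^-1·kg·m) / (252 kg m^-1 s^-1):  [kg·m·s⁻³·K⁻¹] / [kg·m⁻¹·s⁻¹] = m²·s⁻²·K⁻¹
kg·m²·s⁻²·K⁻¹ ≠ m²·s⁻²·K⁻¹, so they cannot be added.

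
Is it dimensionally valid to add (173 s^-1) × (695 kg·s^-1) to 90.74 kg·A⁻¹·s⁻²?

Dimensions:
  (173 s^-1) × (695 kg·s^-1):  [s⁻¹] · [kg·s⁻¹] = kg·s⁻²
  90.74 kg·A⁻¹·s⁻²:  kg·s⁻²·A⁻¹
kg·s⁻² ≠ kg·s⁻²·A⁻¹, so they cannot be added.

No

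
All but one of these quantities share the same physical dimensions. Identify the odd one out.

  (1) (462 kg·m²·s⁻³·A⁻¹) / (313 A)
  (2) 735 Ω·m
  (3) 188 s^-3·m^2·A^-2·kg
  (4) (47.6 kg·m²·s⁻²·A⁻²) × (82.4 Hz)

Work out the base dimensions of each:
  (1) [kg·m²·s⁻³·A⁻¹] / [A] = kg·m²·s⁻³·A⁻²
  (2) Ω·m = V·A⁻¹·m = kg·m³·s⁻³·A⁻²
  (3) kg·m²·s⁻³·A⁻²
  (4) [kg·m²·s⁻²·A⁻²] · [s⁻¹] = kg·m²·s⁻³·A⁻²
All reduce to kg·m²·s⁻³·A⁻² except (2), which is kg·m³·s⁻³·A⁻².

(2)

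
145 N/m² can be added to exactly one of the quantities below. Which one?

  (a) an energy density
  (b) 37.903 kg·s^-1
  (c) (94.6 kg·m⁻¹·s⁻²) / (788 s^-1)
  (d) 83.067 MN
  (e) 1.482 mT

Reference: N·m⁻² = kg·m·s⁻²·m⁻² = kg·m⁻¹·s⁻².
Each option:
  (a) [energy density] = kg·m⁻¹·s⁻²  ← same
  (b) kg·s⁻¹
  (c) [kg·m⁻¹·s⁻²] / [s⁻¹] = kg·m⁻¹·s⁻¹
  (d) N = kg·m·s⁻²
  (e) T = Wb·m⁻² = kg·s⁻²·A⁻¹
Only (a) matches kg·m⁻¹·s⁻².

(a)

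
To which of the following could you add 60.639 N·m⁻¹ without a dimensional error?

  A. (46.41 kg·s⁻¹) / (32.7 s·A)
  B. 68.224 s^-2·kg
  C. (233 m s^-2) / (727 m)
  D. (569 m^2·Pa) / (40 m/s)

Reference: N·m⁻¹ = kg·m·s⁻²·m⁻¹ = kg·s⁻².
Each option:
  A. [kg·s⁻¹] / [s·A] = kg·s⁻²·A⁻¹
  B. kg·s⁻²  ← same
  C. [m·s⁻²] / [m] = s⁻²
  D. [kg·m·s⁻²] / [m·s⁻¹] = kg·s⁻¹
Only B. matches kg·s⁻².

B.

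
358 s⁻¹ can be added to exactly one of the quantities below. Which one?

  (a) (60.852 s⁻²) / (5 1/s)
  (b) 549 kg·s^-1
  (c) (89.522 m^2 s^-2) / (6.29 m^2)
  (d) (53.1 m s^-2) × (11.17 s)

(a)

Reference: s⁻¹.
Each option:
  (a) [s⁻²] / [s⁻¹] = s⁻¹  ← same
  (b) kg·s⁻¹
  (c) [m²·s⁻²] / [m²] = s⁻²
  (d) [m·s⁻²] · [s] = m·s⁻¹
Only (a) matches s⁻¹.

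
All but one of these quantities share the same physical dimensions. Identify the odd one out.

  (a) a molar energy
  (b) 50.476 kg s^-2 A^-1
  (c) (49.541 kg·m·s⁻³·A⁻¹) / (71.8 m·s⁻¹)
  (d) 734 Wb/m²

(a)

Dimensions:
  (a) [molar energy] = kg·m²·s⁻²·mol⁻¹
  (b) kg·s⁻²·A⁻¹
  (c) [kg·m·s⁻³·A⁻¹] / [m·s⁻¹] = kg·s⁻²·A⁻¹
  (d) Wb·m⁻² = V·s·m⁻² = kg·s⁻²·A⁻¹
All reduce to kg·s⁻²·A⁻¹ except (a), which is kg·m²·s⁻²·mol⁻¹.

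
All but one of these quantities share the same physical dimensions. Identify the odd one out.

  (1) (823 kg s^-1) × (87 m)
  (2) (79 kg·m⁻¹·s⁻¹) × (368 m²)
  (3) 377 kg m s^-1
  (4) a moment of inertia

(4)

In SI base units:
  (1) [kg·s⁻¹] · [m] = kg·m·s⁻¹
  (2) [kg·m⁻¹·s⁻¹] · [m²] = kg·m·s⁻¹
  (3) kg·m·s⁻¹
  (4) [moment of inertia] = kg·m²
All reduce to kg·m·s⁻¹ except (4), which is kg·m².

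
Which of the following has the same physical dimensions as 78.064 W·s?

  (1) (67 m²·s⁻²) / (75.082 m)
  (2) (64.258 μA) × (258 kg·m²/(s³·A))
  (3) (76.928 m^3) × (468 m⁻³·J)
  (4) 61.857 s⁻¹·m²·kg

(3)

Reference: W·s = J·s⁻¹·s = kg·m²·s⁻².
Each option:
  (1) [m²·s⁻²] / [m] = m·s⁻²
  (2) [A] · [kg·m²·s⁻³·A⁻¹] = kg·m²·s⁻³
  (3) [m³] · [kg·m⁻¹·s⁻²] = kg·m²·s⁻²  ← same
  (4) kg·m²·s⁻¹
Only (3) matches kg·m²·s⁻².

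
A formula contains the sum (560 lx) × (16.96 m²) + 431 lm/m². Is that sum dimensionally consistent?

No

In SI base units:
  (560 lx) × (16.96 m²):  [m⁻²·cd] · [m²] = cd
  431 lm/m²:  lm·m⁻² = cd·m⁻² = m⁻²·cd
cd ≠ m⁻²·cd, so they cannot be added.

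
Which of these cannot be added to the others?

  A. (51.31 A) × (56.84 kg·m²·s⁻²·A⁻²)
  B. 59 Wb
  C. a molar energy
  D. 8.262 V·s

Reduce each to base SI dimensions:
  A. [A] · [kg·m²·s⁻²·A⁻²] = kg·m²·s⁻²·A⁻¹
  B. Wb = V·s = kg·m²·s⁻²·A⁻¹
  C. [molar energy] = kg·m²·s⁻²·mol⁻¹
  D. V·s = J·C⁻¹·s = kg·m²·s⁻²·A⁻¹
All reduce to kg·m²·s⁻²·A⁻¹ except C., which is kg·m²·s⁻²·mol⁻¹.

C.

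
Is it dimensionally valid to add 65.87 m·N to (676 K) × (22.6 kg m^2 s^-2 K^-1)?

Dimensions:
  65.87 m·N:  N·m = kg·m·s⁻²·m = kg·m²·s⁻²
  (676 K) × (22.6 kg m^2 s^-2 K^-1):  [K] · [kg·m²·s⁻²·K⁻¹] = kg·m²·s⁻²
Both are kg·m²·s⁻², so they have the same dimensions and can be added.

Yes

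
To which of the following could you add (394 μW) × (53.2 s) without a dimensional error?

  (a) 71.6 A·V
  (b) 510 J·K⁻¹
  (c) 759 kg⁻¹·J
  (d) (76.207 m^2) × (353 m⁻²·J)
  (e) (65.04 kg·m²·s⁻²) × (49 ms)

(d)

Reference: [kg·m²·s⁻³] · [s] = kg·m²·s⁻².
Each option:
  (a) V·A = J·C⁻¹·A = kg·m²·s⁻³
  (b) J·K⁻¹ = N·m·K⁻¹ = kg·m²·s⁻²·K⁻¹
  (c) J·kg⁻¹ = N·m·kg⁻¹ = m²·s⁻²
  (d) [m²] · [kg·s⁻²] = kg·m²·s⁻²  ← same
  (e) [kg·m²·s⁻²] · [s] = kg·m²·s⁻¹
Only (d) matches kg·m²·s⁻².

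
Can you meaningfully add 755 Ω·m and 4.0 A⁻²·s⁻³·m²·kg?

Expand each in SI base units:
  755 Ω·m:  Ω·m = V·A⁻¹·m = kg·m³·s⁻³·A⁻²
  4.0 A⁻²·s⁻³·m²·kg:  kg·m²·s⁻³·A⁻²
kg·m³·s⁻³·A⁻² ≠ kg·m²·s⁻³·A⁻², so they cannot be added.

No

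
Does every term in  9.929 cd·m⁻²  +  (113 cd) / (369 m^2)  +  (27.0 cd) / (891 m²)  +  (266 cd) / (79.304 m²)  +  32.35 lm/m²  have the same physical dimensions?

Work out the base dimensions of each:
  9.929 cd·m⁻²:  cd·m⁻² = m⁻²·cd
  (113 cd) / (369 m^2):  [cd] / [m²] = m⁻²·cd
  (27.0 cd) / (891 m²):  [cd] / [m²] = m⁻²·cd
  (266 cd) / (79.304 m²):  [cd] / [m²] = m⁻²·cd
  32.35 lm/m²:  lm·m⁻² = cd·m⁻² = m⁻²·cd
Every term reduces to m⁻²·cd.

Yes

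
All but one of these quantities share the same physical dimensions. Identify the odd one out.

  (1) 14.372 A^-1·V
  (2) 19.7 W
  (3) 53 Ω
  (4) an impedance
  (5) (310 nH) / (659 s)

(2)

Expand each in SI base units:
  (1) V·A⁻¹ = J·C⁻¹·A⁻¹ = kg·m²·s⁻³·A⁻²
  (2) W = J·s⁻¹ = kg·m²·s⁻³
  (3) Ω = V·A⁻¹ = kg·m²·s⁻³·A⁻²
  (4) [impedance] = kg·m²·s⁻³·A⁻²
  (5) [kg·m²·s⁻²·A⁻²] / [s] = kg·m²·s⁻³·A⁻²
All reduce to kg·m²·s⁻³·A⁻² except (2), which is kg·m²·s⁻³.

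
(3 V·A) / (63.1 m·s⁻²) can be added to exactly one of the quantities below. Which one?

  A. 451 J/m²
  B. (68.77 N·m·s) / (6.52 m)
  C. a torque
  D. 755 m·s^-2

Reference: [kg·m²·s⁻³] / [m·s⁻²] = kg·m·s⁻¹.
Each option:
  A. J·m⁻² = N·m·m⁻² = kg·s⁻²
  B. [kg·m²·s⁻¹] / [m] = kg·m·s⁻¹  ← same
  C. [torque] = kg·m²·s⁻²
  D. m·s⁻²
Only B. matches kg·m·s⁻¹.

B.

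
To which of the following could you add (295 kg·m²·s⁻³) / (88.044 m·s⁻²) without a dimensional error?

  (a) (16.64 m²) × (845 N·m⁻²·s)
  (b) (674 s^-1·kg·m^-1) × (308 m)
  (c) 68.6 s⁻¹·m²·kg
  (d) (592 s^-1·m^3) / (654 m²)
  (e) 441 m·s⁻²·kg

(a)

Reference: [kg·m²·s⁻³] / [m·s⁻²] = kg·m·s⁻¹.
Each option:
  (a) [m²] · [kg·m⁻¹·s⁻¹] = kg·m·s⁻¹  ← same
  (b) [kg·m⁻¹·s⁻¹] · [m] = kg·s⁻¹
  (c) kg·m²·s⁻¹
  (d) [m³·s⁻¹] / [m²] = m·s⁻¹
  (e) kg·m·s⁻²
Only (a) matches kg·m·s⁻¹.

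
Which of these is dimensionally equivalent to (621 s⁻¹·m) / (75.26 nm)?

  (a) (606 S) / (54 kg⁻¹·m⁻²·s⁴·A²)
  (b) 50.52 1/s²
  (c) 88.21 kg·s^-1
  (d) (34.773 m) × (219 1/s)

(a)

Reference: [m·s⁻¹] / [m] = s⁻¹.
Each option:
  (a) [kg⁻¹·m⁻²·s³·A²] / [kg⁻¹·m⁻²·s⁴·A²] = s⁻¹  ← same
  (b) s⁻²
  (c) kg·s⁻¹
  (d) [m] · [s⁻¹] = m·s⁻¹
Only (a) matches s⁻¹.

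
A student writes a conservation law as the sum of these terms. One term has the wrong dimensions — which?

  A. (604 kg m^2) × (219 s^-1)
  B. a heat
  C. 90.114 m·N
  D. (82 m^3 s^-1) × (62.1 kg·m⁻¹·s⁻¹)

Work out the base dimensions of each:
  A. [kg·m²] · [s⁻¹] = kg·m²·s⁻¹
  B. [heat] = kg·m²·s⁻²
  C. N·m = kg·m·s⁻²·m = kg·m²·s⁻²
  D. [m³·s⁻¹] · [kg·m⁻¹·s⁻¹] = kg·m²·s⁻²
All reduce to kg·m²·s⁻² except A., which is kg·m²·s⁻¹.

A.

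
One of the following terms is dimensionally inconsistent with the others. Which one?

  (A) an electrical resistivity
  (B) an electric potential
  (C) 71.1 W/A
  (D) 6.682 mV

(A)

Work out the base dimensions of each:
  (A) [electrical resistivity] = kg·m³·s⁻³·A⁻²
  (B) [electric potential] = kg·m²·s⁻³·A⁻¹
  (C) W·A⁻¹ = J·s⁻¹·A⁻¹ = kg·m²·s⁻³·A⁻¹
  (D) V = J·C⁻¹ = kg·m²·s⁻³·A⁻¹
All reduce to kg·m²·s⁻³·A⁻¹ except (A), which is kg·m³·s⁻³·A⁻².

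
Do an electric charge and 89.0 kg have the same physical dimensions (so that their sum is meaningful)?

No

Expand each in SI base units:
  an electric charge:  [electric charge] = s·A
  89.0 kg:  kg
s·A ≠ kg, so they cannot be added.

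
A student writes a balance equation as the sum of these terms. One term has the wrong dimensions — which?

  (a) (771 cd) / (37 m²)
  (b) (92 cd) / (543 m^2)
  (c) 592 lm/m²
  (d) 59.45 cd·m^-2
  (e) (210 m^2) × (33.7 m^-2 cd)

(e)

Reduce each to base SI dimensions:
  (a) [cd] / [m²] = m⁻²·cd
  (b) [cd] / [m²] = m⁻²·cd
  (c) lm·m⁻² = cd·m⁻² = m⁻²·cd
  (d) cd·m⁻² = m⁻²·cd
  (e) [m²] · [m⁻²·cd] = cd
All reduce to m⁻²·cd except (e), which is cd.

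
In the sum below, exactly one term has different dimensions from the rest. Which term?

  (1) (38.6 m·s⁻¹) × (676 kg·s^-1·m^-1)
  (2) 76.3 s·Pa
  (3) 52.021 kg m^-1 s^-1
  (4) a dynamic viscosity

(1)

Dimensions:
  (1) [m·s⁻¹] · [kg·m⁻¹·s⁻¹] = kg·s⁻²
  (2) Pa·s = N·m⁻²·s = kg·m⁻¹·s⁻¹
  (3) kg·m⁻¹·s⁻¹
  (4) [dynamic viscosity] = kg·m⁻¹·s⁻¹
All reduce to kg·m⁻¹·s⁻¹ except (1), which is kg·s⁻².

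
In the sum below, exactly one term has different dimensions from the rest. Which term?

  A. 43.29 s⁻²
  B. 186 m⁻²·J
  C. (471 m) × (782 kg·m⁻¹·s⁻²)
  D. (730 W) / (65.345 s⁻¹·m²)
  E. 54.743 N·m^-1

Reduce each to base SI dimensions:
  A. s⁻²
  B. J·m⁻² = N·m·m⁻² = kg·s⁻²
  C. [m] · [kg·m⁻¹·s⁻²] = kg·s⁻²
  D. [kg·m²·s⁻³] / [m²·s⁻¹] = kg·s⁻²
  E. N·m⁻¹ = kg·m·s⁻²·m⁻¹ = kg·s⁻²
All reduce to kg·s⁻² except A., which is s⁻².

A.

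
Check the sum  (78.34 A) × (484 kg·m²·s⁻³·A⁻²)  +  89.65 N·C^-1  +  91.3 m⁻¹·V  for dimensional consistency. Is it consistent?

No

Expand each in SI base units:
  (78.34 A) × (484 kg·m²·s⁻³·A⁻²):  [A] · [kg·m²·s⁻³·A⁻²] = kg·m²·s⁻³·A⁻¹
  89.65 N·C^-1:  N·C⁻¹ = kg·m·s⁻²·(s·A)⁻¹ = kg·m·s⁻³·A⁻¹
  91.3 m⁻¹·V:  V·m⁻¹ = J·C⁻¹·m⁻¹ = kg·m·s⁻³·A⁻¹
The terms do not share a single dimension (kg·m²·s⁻³·A⁻¹ vs kg·m·s⁻³·A⁻¹).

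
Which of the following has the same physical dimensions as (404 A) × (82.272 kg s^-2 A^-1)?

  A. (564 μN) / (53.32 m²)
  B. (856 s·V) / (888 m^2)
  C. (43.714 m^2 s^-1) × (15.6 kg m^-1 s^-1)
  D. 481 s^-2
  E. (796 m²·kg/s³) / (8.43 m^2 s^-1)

E.

Reference: [A] · [kg·s⁻²·A⁻¹] = kg·s⁻².
Each option:
  A. [kg·m·s⁻²] / [m²] = kg·m⁻¹·s⁻²
  B. [kg·m²·s⁻²·A⁻¹] / [m²] = kg·s⁻²·A⁻¹
  C. [m²·s⁻¹] · [kg·m⁻¹·s⁻¹] = kg·m·s⁻²
  D. s⁻²
  E. [kg·m²·s⁻³] / [m²·s⁻¹] = kg·s⁻²  ← same
Only E. matches kg·s⁻².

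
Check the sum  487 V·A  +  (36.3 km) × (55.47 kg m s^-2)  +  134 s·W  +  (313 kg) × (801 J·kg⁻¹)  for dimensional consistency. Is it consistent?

No

Work out the base dimensions of each:
  487 V·A:  V·A = J·C⁻¹·A = kg·m²·s⁻³
  (36.3 km) × (55.47 kg m s^-2):  [m] · [kg·m·s⁻²] = kg·m²·s⁻²
  134 s·W:  W·s = J·s⁻¹·s = kg·m²·s⁻²
  (313 kg) × (801 J·kg⁻¹):  [kg] · [m²·s⁻²] = kg·m²·s⁻²
The terms do not share a single dimension (kg·m²·s⁻² vs kg·m²·s⁻³).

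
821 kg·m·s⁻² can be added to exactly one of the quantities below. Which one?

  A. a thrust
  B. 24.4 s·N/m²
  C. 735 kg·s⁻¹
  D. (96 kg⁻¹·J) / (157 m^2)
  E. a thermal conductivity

Reference: kg·m·s⁻².
Each option:
  A. [thrust] = kg·m·s⁻²  ← same
  B. N·s·m⁻² = kg·m·s⁻²·s·m⁻² = kg·m⁻¹·s⁻¹
  C. kg·s⁻¹
  D. [m²·s⁻²] / [m²] = s⁻²
  E. [thermal conductivity] = kg·m·s⁻³·K⁻¹
Only A. matches kg·m·s⁻².

A.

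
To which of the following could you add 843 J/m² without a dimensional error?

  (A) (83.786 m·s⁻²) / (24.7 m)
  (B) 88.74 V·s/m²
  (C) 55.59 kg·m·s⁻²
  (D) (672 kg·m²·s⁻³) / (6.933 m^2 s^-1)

(D)

Reference: J·m⁻² = N·m·m⁻² = kg·s⁻².
Each option:
  (A) [m·s⁻²] / [m] = s⁻²
  (B) V·s·m⁻² = J·C⁻¹·s·m⁻² = kg·s⁻²·A⁻¹
  (C) kg·m·s⁻²
  (D) [kg·m²·s⁻³] / [m²·s⁻¹] = kg·s⁻²  ← same
Only (D) matches kg·s⁻².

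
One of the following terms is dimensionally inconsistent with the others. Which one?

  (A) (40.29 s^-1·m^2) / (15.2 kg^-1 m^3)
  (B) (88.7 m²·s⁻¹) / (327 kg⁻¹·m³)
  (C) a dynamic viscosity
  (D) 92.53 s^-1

(D)

Dimensions:
  (A) [m²·s⁻¹] / [kg⁻¹·m³] = kg·m⁻¹·s⁻¹
  (B) [m²·s⁻¹] / [kg⁻¹·m³] = kg·m⁻¹·s⁻¹
  (C) [dynamic viscosity] = kg·m⁻¹·s⁻¹
  (D) s⁻¹
All reduce to kg·m⁻¹·s⁻¹ except (D), which is s⁻¹.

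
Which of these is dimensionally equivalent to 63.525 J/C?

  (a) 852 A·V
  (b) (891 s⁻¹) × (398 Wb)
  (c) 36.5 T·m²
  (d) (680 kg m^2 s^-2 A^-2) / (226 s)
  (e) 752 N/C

(b)

Reference: J·C⁻¹ = N·m·(s·A)⁻¹ = kg·m²·s⁻³·A⁻¹.
Each option:
  (a) V·A = J·C⁻¹·A = kg·m²·s⁻³
  (b) [s⁻¹] · [kg·m²·s⁻²·A⁻¹] = kg·m²·s⁻³·A⁻¹  ← same
  (c) T·m² = Wb·m⁻²·m² = kg·m²·s⁻²·A⁻¹
  (d) [kg·m²·s⁻²·A⁻²] / [s] = kg·m²·s⁻³·A⁻²
  (e) N·C⁻¹ = kg·m·s⁻²·(s·A)⁻¹ = kg·m·s⁻³·A⁻¹
Only (b) matches kg·m²·s⁻³·A⁻¹.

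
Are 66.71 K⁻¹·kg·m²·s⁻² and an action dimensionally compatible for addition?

Dimensions:
  66.71 K⁻¹·kg·m²·s⁻²:  kg·m²·s⁻²·K⁻¹
  an action:  [action] = kg·m²·s⁻¹
kg·m²·s⁻²·K⁻¹ ≠ kg·m²·s⁻¹, so they cannot be added.

No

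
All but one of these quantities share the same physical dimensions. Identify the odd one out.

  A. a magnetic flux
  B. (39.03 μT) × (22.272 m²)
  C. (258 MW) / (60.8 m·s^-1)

In SI base units:
  A. [magnetic flux] = kg·m²·s⁻²·A⁻¹
  B. [kg·s⁻²·A⁻¹] · [m²] = kg·m²·s⁻²·A⁻¹
  C. [kg·m²·s⁻³] / [m·s⁻¹] = kg·m·s⁻²
All reduce to kg·m²·s⁻²·A⁻¹ except C., which is kg·m·s⁻².

C.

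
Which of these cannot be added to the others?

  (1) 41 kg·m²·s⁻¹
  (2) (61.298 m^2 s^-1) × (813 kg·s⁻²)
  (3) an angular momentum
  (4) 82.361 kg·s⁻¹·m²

(2)

Reduce each to base SI dimensions:
  (1) kg·m²·s⁻¹
  (2) [m²·s⁻¹] · [kg·s⁻²] = kg·m²·s⁻³
  (3) [angular momentum] = kg·m²·s⁻¹
  (4) kg·m²·s⁻¹
All reduce to kg·m²·s⁻¹ except (2), which is kg·m²·s⁻³.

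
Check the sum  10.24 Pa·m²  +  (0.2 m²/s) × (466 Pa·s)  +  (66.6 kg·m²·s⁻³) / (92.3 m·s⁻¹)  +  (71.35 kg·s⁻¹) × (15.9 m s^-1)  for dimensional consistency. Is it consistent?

Yes

Expand each in SI base units:
  10.24 Pa·m²:  Pa·m² = N·m⁻²·m² = kg·m·s⁻²
  (0.2 m²/s) × (466 Pa·s):  [m²·s⁻¹] · [kg·m⁻¹·s⁻¹] = kg·m·s⁻²
  (66.6 kg·m²·s⁻³) / (92.3 m·s⁻¹):  [kg·m²·s⁻³] / [m·s⁻¹] = kg·m·s⁻²
  (71.35 kg·s⁻¹) × (15.9 m s^-1):  [kg·s⁻¹] · [m·s⁻¹] = kg·m·s⁻²
Every term reduces to kg·m·s⁻².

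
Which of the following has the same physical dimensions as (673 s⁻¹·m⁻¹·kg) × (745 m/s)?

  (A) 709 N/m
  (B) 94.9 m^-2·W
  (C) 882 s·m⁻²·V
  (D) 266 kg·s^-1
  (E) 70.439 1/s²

Reference: [kg·m⁻¹·s⁻¹] · [m·s⁻¹] = kg·s⁻².
Each option:
  (A) N·m⁻¹ = kg·m·s⁻²·m⁻¹ = kg·s⁻²  ← same
  (B) W·m⁻² = J·s⁻¹·m⁻² = kg·s⁻³
  (C) V·s·m⁻² = J·C⁻¹·s·m⁻² = kg·s⁻²·A⁻¹
  (D) kg·s⁻¹
  (E) s⁻²
Only (A) matches kg·s⁻².

(A)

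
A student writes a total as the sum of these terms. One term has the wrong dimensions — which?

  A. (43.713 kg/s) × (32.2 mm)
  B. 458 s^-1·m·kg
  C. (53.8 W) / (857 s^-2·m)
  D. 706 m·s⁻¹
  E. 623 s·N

Dimensions:
  A. [kg·s⁻¹] · [m] = kg·m·s⁻¹
  B. kg·m·s⁻¹
  C. [kg·m²·s⁻³] / [m·s⁻²] = kg·m·s⁻¹
  D. m·s⁻¹
  E. N·s = kg·m·s⁻²·s = kg·m·s⁻¹
All reduce to kg·m·s⁻¹ except D., which is m·s⁻¹.

D.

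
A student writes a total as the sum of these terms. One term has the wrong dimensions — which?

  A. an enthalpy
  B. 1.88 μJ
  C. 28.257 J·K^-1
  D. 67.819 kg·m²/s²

Work out the base dimensions of each:
  A. [enthalpy] = kg·m²·s⁻²
  B. J = N·m = kg·m²·s⁻²
  C. J·K⁻¹ = N·m·K⁻¹ = kg·m²·s⁻²·K⁻¹
  D. kg·m²·s⁻²
All reduce to kg·m²·s⁻² except C., which is kg·m²·s⁻²·K⁻¹.

C.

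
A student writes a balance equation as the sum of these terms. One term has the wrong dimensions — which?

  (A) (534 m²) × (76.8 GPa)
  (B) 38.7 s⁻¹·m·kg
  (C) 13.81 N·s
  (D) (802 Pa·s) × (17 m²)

(A)

In SI base units:
  (A) [m²] · [kg·m⁻¹·s⁻²] = kg·m·s⁻²
  (B) kg·m·s⁻¹
  (C) N·s = kg·m·s⁻²·s = kg·m·s⁻¹
  (D) [kg·m⁻¹·s⁻¹] · [m²] = kg·m·s⁻¹
All reduce to kg·m·s⁻¹ except (A), which is kg·m·s⁻².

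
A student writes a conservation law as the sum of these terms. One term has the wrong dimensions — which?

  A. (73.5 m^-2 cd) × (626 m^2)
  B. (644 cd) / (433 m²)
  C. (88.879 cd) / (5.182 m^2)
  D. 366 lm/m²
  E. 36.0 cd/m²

Expand each in SI base units:
  A. [m⁻²·cd] · [m²] = cd
  B. [cd] / [m²] = m⁻²·cd
  C. [cd] / [m²] = m⁻²·cd
  D. lm·m⁻² = cd·m⁻² = m⁻²·cd
  E. cd·m⁻² = m⁻²·cd
All reduce to m⁻²·cd except A., which is cd.

A.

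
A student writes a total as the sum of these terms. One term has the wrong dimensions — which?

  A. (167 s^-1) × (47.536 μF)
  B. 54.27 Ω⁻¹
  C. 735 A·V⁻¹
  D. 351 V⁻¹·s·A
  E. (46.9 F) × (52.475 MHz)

D.

In SI base units:
  A. [s⁻¹] · [kg⁻¹·m⁻²·s⁴·A²] = kg⁻¹·m⁻²·s³·A²
  B. Ω⁻¹ = (V·A⁻¹)⁻¹ = kg⁻¹·m⁻²·s³·A²
  C. A·V⁻¹ = A·(J·C⁻¹)⁻¹ = kg⁻¹·m⁻²·s³·A²
  D. A·s·V⁻¹ = A·s·(J·C⁻¹)⁻¹ = kg⁻¹·m⁻²·s⁴·A²
  E. [kg⁻¹·m⁻²·s⁴·A²] · [s⁻¹] = kg⁻¹·m⁻²·s³·A²
All reduce to kg⁻¹·m⁻²·s³·A² except D., which is kg⁻¹·m⁻²·s⁴·A².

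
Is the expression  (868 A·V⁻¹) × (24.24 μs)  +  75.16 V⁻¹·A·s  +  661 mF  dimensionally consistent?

Yes

In SI base units:
  (868 A·V⁻¹) × (24.24 μs):  [kg⁻¹·m⁻²·s³·A²] · [s] = kg⁻¹·m⁻²·s⁴·A²
  75.16 V⁻¹·A·s:  A·s·V⁻¹ = A·s·(J·C⁻¹)⁻¹ = kg⁻¹·m⁻²·s⁴·A²
  661 mF:  F = C·V⁻¹ = kg⁻¹·m⁻²·s⁴·A²
Every term reduces to kg⁻¹·m⁻²·s⁴·A².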